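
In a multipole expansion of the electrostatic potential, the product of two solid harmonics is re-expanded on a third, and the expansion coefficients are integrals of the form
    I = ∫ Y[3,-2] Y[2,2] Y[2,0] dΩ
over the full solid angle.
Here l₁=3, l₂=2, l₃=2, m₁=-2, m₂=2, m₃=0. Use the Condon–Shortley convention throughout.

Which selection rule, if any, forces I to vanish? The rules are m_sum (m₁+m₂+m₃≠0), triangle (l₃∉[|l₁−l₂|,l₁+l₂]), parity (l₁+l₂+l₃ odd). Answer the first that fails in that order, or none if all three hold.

m₁+m₂+m₃ = -2 + 2 + 0 = 0  ✓
triangle: |3−2|=1 ≤ l₃=2 ≤ 3+2=5  ✓
parity: l₁+l₂+l₃ = 7 is odd  ✗

parity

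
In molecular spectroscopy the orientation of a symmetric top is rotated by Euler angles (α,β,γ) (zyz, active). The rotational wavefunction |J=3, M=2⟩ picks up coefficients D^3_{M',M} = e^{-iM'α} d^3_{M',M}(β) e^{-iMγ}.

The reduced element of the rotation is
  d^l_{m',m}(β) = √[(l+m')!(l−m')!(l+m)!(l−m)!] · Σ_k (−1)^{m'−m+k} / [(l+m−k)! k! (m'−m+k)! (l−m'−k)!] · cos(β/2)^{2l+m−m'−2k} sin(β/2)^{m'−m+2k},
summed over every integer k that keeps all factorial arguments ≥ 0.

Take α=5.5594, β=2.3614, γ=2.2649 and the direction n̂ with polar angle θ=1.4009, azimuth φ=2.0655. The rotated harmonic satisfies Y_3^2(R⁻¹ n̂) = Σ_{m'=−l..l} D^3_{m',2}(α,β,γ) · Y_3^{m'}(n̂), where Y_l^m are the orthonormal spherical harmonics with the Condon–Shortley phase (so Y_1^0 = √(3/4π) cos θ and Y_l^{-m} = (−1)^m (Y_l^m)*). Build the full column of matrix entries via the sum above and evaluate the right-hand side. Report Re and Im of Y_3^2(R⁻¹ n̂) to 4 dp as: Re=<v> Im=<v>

Need the full column D^3_{m',2} for m'=−3..3 at α=5.5594, β=2.3614, γ=2.2649.
cos(β/2)=0.380278, sin(β/2)=0.924872
d^3_{-3,2}: single k=5 term ⇒ +0.630355;  D = +0.576091-0.255865i
d^3_{-2,2}: k∈[4..5] ⇒ +0.529052 -0.625880 = -0.096828;  D = -0.092335-0.029152i
d^3_{-1,2}: k∈[3..4] ⇒ +0.275155 -0.813785 = -0.538630;  D = -0.277482-0.461656i
d^3_{0,2}: k∈[2..3] ⇒ +0.097978 -0.579548 = -0.481570;  D = +0.087442-0.473565i
d^3_{1,2}: k∈[1..2] ⇒ +0.023259 -0.275155 = -0.251896;  D = +0.198311-0.155320i
d^3_{2,2}: k∈[0..1] ⇒ +0.003024 -0.089441 = -0.086417;  D = +0.086265+0.005127i
d^3_{3,2}: single k=0 term ⇒ -0.018016;  D = +0.012768+0.012711i
Y_3^{m'}(θ=1.4009,φ=2.0655) and Σ D·Y over m':
  (+0.5761-0.2559i)·(+0.3980+0.0346i)  (-0.0923-0.0292i)·(-0.0922+0.1403i)  (-0.2775-0.4617i)·(+0.1296+0.2403i)  (+0.0874-0.4736i)·(-0.1803+0.0000i)  (+0.1983-0.1553i)·(-0.1296+0.2403i)  (+0.0863+0.0051i)·(-0.0922-0.1403i)  (+0.0128+0.0127i)·(-0.3980+0.0346i)
Y_3^2(R⁻¹ n̂) = +0.308766-0.082713i

Re=0.3088 Im=-0.0827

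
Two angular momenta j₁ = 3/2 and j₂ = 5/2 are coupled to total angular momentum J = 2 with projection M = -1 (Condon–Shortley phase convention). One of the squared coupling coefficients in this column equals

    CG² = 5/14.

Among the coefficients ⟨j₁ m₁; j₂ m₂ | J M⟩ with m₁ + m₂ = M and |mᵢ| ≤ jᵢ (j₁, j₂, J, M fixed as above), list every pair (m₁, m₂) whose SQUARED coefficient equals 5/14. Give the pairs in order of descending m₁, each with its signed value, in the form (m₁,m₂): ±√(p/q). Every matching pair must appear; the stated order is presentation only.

(3/2,-5/2): +√(5/14)

Admissible pairs with m₁+m₂ = M = -1: (-3/2,1/2), (-1/2,-1/2), (1/2,-3/2), (3/2,-5/2)
  (m₁,m₂)=(3/2,-5/2): CG² = 5/14, CG = +√(5/14)   ← matches the target
  (m₁,m₂)=(1/2,-3/2): CG² = 1/42, CG = +√(1/42)
  (m₁,m₂)=(-1/2,-1/2): CG² = 25/84, CG = −√(25/84)
  (m₁,m₂)=(-3/2,1/2): CG² = 9/28, CG = +√(9/28)
Pairs with CG² = 5/14: (3/2,-5/2): +√(5/14)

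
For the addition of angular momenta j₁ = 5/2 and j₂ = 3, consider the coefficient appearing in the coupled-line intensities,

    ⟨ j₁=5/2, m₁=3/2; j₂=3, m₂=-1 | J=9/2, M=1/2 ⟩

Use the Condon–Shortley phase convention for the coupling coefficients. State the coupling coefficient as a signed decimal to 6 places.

+√(35/99) = +0.594588

√[10·1!4!5!/11! · 4!1!2!4!5!4!] = √(184320/77)
  +(−1)^0/∏(0,1,1,2,3,3)! = 1/72  (running 1/72)
  +(−1)^1/∏(1,0,0,1,4,4)! = -1/576  (running 7/576)
⟨..|..⟩ = √(184320/77)·(7/576) = +0.594588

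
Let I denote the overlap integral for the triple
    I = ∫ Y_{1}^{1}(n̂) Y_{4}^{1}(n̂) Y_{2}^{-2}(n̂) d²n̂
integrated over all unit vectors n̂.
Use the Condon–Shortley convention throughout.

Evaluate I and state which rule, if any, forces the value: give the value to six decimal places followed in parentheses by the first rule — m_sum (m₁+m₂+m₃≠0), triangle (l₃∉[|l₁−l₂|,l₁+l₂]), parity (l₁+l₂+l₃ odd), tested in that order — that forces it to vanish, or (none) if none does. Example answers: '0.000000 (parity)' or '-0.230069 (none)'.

triangle: need 3≤l₃≤5, have 2; I=0

0.000000 (triangle)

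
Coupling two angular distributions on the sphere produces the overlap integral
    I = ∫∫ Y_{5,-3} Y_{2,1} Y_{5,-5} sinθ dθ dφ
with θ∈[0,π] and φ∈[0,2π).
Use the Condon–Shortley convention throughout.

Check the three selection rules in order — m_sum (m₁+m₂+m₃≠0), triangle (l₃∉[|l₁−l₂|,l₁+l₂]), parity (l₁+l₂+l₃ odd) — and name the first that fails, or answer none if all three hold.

m_sum

azimuthal sum: -3 + 1 − 5 = -7  ✗
3 ≤ 5 ≤ 7 (triangle on l)
L = 5 + 2 + 5 = 12 (even)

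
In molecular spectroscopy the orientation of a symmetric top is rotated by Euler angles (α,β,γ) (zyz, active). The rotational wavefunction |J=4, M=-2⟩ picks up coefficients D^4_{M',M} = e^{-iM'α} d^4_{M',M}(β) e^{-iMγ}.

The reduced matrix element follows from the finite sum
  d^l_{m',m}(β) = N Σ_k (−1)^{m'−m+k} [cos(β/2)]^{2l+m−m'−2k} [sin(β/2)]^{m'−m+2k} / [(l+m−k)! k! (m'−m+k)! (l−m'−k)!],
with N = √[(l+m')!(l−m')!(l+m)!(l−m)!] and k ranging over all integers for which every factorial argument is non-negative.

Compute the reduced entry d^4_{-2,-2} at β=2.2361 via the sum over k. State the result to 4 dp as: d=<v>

d^4_{-2,-2}(β=2.2361) via the finite sum:
With c≡cos(β/2)=0.437437 and s≡sin(β/2)=0.899249, N=[2·720·2·720]^{1/2}=1440.000000
k∈{0,1,2} keeps every argument non-negative
  k=0: (−1)^0·1440.0000/(1440)·0.4374^8·0.8992^0 = +0.001341
  k=1: (−1)^1·1440.0000/(120)·0.4374^6·0.8992^2 = -0.067988
  k=2: (−1)^2·1440.0000/(96)·0.4374^4·0.8992^4 = +0.359147
d^4_{-2,-2}(2.2361) = +0.001341 -0.067988 +0.359147 = +0.292500

d=0.2925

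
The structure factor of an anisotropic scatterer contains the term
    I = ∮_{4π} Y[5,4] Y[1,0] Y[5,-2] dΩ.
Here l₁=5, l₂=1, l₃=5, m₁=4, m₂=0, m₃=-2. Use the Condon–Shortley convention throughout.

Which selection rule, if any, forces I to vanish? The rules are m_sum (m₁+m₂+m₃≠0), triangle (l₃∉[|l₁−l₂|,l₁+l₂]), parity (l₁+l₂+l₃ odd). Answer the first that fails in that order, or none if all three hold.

azimuthal sum: 4 + 0 − 2 = 2  ✗
4 ≤ 5 ≤ 6 (triangle on l)
L = 5 + 1 + 5 = 11 (odd)

m_sum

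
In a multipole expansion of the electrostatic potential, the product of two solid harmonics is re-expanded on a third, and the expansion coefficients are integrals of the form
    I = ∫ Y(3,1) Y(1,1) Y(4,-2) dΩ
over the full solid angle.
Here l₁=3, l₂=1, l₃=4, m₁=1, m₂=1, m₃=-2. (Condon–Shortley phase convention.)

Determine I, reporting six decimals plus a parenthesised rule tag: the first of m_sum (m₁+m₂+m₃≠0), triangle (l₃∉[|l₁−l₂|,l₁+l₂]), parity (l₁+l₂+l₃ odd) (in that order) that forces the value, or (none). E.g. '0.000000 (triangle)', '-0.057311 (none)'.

0.238414 (none)

m-sum 0 ✓  L=8 even ✓  2≤4≤4 ✓
Π(2lᵢ+1) = 7×3×9 = 189
triangle coeff Δ(3,1,4) = 1/252
Σ_t [0,0]: t=0:+1/36 = 1/36
(3j)²=4/63 [(3 1 4; 0 0 0)], sign=+1
Σ_t [0,0]: t=0:+1/96 = 1/96
(3j)²=5/84 [(3 1 4; 1 1 -2)], sign=+1
⇒ 4πI² = 5/7
I = (+1)√(5/7/(4π)) = 0.23841361
No selection rule forces the value: the integral is nonzero (none).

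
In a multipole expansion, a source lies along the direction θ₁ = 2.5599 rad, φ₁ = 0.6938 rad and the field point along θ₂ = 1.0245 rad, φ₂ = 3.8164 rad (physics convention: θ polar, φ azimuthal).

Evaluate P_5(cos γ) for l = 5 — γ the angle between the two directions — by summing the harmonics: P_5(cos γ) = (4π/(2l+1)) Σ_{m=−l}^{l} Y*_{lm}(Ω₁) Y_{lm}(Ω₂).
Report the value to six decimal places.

Expand P_5 via completeness: Σ_{m} conj(Y_{5,m}) at Ω₁ times Y_{5,m} at Ω₂ —
  m=-5: Y*=-0.02201 - 0.00747j  Y=0.20571 - 0.04870j  product -0.00489 - 0.00047j
  m=-4: Y*=0.10434 - 0.04004j  Y=-0.36732 - 0.17399j  product -0.04529 - 0.00345j
  m=-3: Y*=-0.14815 + 0.26448j  Y=0.13516 + 0.27724j  product -0.09335 - 0.00532j
  m=-2: Y*=-0.08522 - 0.45998j  Y=-0.02683 + 0.11934j  product 0.05718 + 0.00217j
  m=-1: Y*=0.19767 + 0.16441j  Y=0.26686 - 0.21352j  product 0.08786 + 0.00167j
  m=+0: Y*=0.30918 + 0.00000j  Y=0.04229 + 0.00000j  product 0.01308 + 0.00000j
  m=+1: Y*=-0.19767 + 0.16441j  Y=-0.26686 - 0.21352j  product 0.08786 - 0.00167j
  m=+2: Y*=-0.08522 + 0.45998j  Y=-0.02683 - 0.11934j  product 0.05718 - 0.00217j
  m=+3: Y*=0.14815 + 0.26448j  Y=-0.13516 + 0.27724j  product -0.09335 + 0.00532j
  m=+4: Y*=0.10434 + 0.04004j  Y=-0.36732 + 0.17399j  product -0.04529 + 0.00345j
  m=+5: Y*=0.02201 - 0.00747j  Y=-0.20571 - 0.04870j  product -0.00489 + 0.00047j
Σ over m = 0.01609 + 0.00000j; ×(4π/11) → 0.01838 + 0.00000j. Real part: 0.018379

0.018379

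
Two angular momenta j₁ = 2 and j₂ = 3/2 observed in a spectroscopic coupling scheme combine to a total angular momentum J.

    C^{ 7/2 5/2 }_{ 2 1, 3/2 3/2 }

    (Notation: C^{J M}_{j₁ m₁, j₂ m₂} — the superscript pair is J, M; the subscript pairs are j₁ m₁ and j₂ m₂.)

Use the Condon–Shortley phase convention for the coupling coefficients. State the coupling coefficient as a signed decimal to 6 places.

√[8·0!4!3!/8! · 3!1!3!0!6!1!] = √(5184/7)
  +(−1)^0/∏(0,0,1,3,3,0)! = 1/36  (running 1/36)
⟨..|..⟩ = √(5184/7)·(1/36) = +0.755929

+0.755929  (= +√(4/7))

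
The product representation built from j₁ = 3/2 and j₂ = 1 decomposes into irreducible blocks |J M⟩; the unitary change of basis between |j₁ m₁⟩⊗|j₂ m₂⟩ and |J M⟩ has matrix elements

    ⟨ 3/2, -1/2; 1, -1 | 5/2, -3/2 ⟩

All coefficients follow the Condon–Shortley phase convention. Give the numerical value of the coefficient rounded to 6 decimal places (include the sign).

+0.774597  (= +√(3/5))

j₁+j₂−J=0  J+j₁−j₂=3  J−j₁+j₂=2  j₁+j₂+J+1=6
(j₁±m₁, j₂±m₂, J±M) = (1,2,0,2,1,4)
P² = 48/5
sum k=0..0:
  [0] +1/4 = 1/4
S = 1/4
C² = P²·S² = 3/5 ; C = +0.774597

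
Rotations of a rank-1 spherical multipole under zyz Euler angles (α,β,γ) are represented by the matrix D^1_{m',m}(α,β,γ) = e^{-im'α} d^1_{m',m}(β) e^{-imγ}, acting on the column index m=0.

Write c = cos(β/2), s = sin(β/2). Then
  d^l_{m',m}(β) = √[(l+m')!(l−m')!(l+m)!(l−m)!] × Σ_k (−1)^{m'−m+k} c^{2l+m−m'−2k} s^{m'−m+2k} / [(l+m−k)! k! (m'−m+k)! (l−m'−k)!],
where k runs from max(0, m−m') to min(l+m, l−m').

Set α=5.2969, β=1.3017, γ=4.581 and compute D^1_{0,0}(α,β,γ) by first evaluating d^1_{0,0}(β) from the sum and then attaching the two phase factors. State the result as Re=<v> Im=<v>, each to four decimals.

Re=0.2659 Im=0.0000

First d^1_{0,0}(β=1.3017), then the phase factors e^{-i(0)α} and e^{-i(0)γ}:
Half-angle: c=0.795569, s=0.605863. N=√(1·1·1·1)=1.000000
k∈{0,1} keeps every argument non-negative
  k=0: (−1)^0·1.0000/(1)·0.7956^2·0.6059^0 = +0.632930
  k=1: (−1)^1·1.0000/(1)·0.7956^0·0.6059^2 = -0.367070
d^1_{0,0}(1.3017) = +0.632930 -0.367070 = +0.265860
Attach z-rotation phases: D = e^{-i(0)(5.2969)}·(+0.265860)·e^{-i(0)(4.5810)} = +0.265860+0.000000i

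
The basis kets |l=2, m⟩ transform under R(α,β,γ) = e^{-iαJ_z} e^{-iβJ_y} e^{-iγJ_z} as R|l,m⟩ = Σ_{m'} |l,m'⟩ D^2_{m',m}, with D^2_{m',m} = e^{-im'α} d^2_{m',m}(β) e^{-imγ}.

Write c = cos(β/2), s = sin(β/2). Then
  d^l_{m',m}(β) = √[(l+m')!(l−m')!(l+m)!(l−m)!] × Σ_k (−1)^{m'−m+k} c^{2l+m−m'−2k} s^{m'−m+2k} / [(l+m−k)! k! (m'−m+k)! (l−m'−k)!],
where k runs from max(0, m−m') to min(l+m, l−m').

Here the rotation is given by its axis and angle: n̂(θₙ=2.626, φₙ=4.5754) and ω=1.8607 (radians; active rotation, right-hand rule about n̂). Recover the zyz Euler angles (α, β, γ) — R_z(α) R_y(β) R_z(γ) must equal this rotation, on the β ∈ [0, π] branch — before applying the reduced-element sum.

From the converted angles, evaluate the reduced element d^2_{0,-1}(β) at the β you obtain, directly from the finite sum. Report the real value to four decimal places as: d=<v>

d=-0.6114

Axis–angle → zyz. n̂ = (sinθₙcosφₙ, sinθₙsinφₙ, cosθₙ) = (-0.067331, -0.488431, -0.870001), ω = 1.8607.
R = I cosω + sinω [n̂]ₓ + (1−cosω) n̂n̂ᵀ gives
  R = [-0.280030, +0.875985, -0.392726; -0.791409, +0.020902, +0.610930; +0.543374, +0.481886, +0.687409]
β = atan2(√(R₁₃²+R₂₃²), R₃₃) = 0.812881; α = atan2(R₂₃, R₁₃) mod 2π = 2.142117; γ = atan2(R₃₂, −R₃₁) mod 2π = 2.416095
d^2_{0,-1}(β=0.8129) via the finite sum:
c=cos(0.812881/2)=0.918534, s=sin(0.812881/2)=0.395342; N=√[2·2·1·6]=4.898979
k: max(0,(-1)−(0))=0 … min(2+(-1),2−(0))=1
  k=0: (−1)^1·4.8990/(2)·0.9185^3·0.3953^1 = -0.750472
  k=1: (−1)^2·4.8990/(2)·0.9185^1·0.3953^3 = +0.139024
d^2_{0,-1}(0.8129) = -0.750472 +0.139024 = -0.611448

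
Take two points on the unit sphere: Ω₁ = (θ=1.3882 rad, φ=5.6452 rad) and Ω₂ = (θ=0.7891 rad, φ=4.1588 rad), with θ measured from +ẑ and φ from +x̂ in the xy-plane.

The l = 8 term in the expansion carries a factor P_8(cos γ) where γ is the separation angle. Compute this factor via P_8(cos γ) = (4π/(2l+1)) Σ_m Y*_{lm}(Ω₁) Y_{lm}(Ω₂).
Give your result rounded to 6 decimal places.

-0.007935

Expand P_8 via completeness: Σ_{m} conj(Y_{8,m}) at Ω₁ times Y_{8,m} at Ω₂ —
  m=-8: Y*=(0.171988, 0.416635)  Y=(-0.009286, -0.031853)  product (0.011674, -0.009347)
  m=-7: Y*=(-0.081234, 0.322858)  Y=(-0.088197, 0.097856)  product (-0.024429, -0.036424)
  m=-6: Y*=(0.133088, -0.109021)  Y=(0.305005, 0.055483)  product (0.046641, -0.025868)
  m=-5: Y*=(0.339795, -0.016436)  Y=(-0.167343, -0.426823)  product (-0.063878, -0.142282)
  m=-4: Y*=(-0.056104, -0.037537)  Y=(-0.211494, 0.281957)  product (0.022449, -0.007880)
  m=-3: Y*=(-0.110890, -0.310359)  Y=(-0.065198, -0.005882)  product (0.005404, 0.020887)
  m=-2: Y*=(-0.005642, 0.018578)  Y=(0.171742, 0.343510)  product (-0.007351, 0.001253)
  m=-1: Y*=(-0.258448, 0.191618)  Y=(0.062401, -0.100964)  product (0.003219, 0.038051)
  m=+0: Y*=(0.005142, -0.000000)  Y=(0.350909, 0.000000)  product (0.001804, 0.000000)
  m=+1: Y*=(0.258448, 0.191618)  Y=(-0.062401, -0.100964)  product (0.003219, -0.038051)
  m=+2: Y*=(-0.005642, -0.018578)  Y=(0.171742, -0.343510)  product (-0.007351, -0.001253)
  m=+3: Y*=(0.110890, -0.310359)  Y=(0.065198, -0.005882)  product (0.005404, -0.020887)
  m=+4: Y*=(-0.056104, 0.037537)  Y=(-0.211494, -0.281957)  product (0.022449, 0.007880)
  m=+5: Y*=(-0.339795, -0.016436)  Y=(0.167343, -0.426823)  product (-0.063878, 0.142282)
  m=+6: Y*=(0.133088, 0.109021)  Y=(0.305005, -0.055483)  product (0.046641, 0.025868)
  m=+7: Y*=(0.081234, 0.322858)  Y=(0.088197, 0.097856)  product (-0.024429, 0.036424)
  m=+8: Y*=(0.171988, -0.416635)  Y=(-0.009286, 0.031853)  product (0.011674, 0.009347)
Accumulated sum (-0.010734, 0.000000); after 4π/(2l+1) scaling, (-0.007935, 0.000000) ⇒ P_8 = -0.007935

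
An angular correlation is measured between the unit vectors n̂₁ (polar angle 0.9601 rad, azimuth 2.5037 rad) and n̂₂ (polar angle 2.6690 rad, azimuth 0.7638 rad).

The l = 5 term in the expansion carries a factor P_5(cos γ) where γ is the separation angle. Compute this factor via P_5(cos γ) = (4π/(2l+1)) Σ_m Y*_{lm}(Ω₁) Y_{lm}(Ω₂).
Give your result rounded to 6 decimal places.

Summing Y*_{l m}(θ₁,φ₁)·Y_{l m}(θ₂,φ₂) over m ∈ [−5, 5]; prefactor 4π/(2·5+1) = 1.142397:
  term(m=-5) = -0.001163+0.001031i   from Y*(Ω₁)=+0.171089-0.008196i, Y(Ω₂)=-0.007068+0.005685i
  term(m=-4) = -0.016588-0.013316i   from Y*(Ω₁)=-0.315032-0.210942i, Y(Ω₂)=+0.055898+0.004841i
  term(m=-3) = +0.036250-0.065217i   from Y*(Ω₁)=+0.125313+0.351033i, Y(Ω₂)=-0.132089-0.150419i
  term(m=-2) = -0.003582-0.001260i   from Y*(Ω₁)=-0.002561+0.008429i, Y(Ω₂)=-0.018611+0.430582i
  term(m=-1) = +0.026602-0.155807i   from Y*(Ω₁)=+0.280966-0.208273i, Y(Ω₂)=+0.326395-0.312592i
  term(m=+0) = -0.007568-0.000000i   from Y*(Ω₁)=-0.080879-0.000000i, Y(Ω₂)=+0.093573+0.000000i
  term(m=+1) = +0.026602+0.155807i   from Y*(Ω₁)=-0.280966-0.208273i, Y(Ω₂)=-0.326395-0.312592i
  term(m=+2) = -0.003582+0.001260i   from Y*(Ω₁)=-0.002561-0.008429i, Y(Ω₂)=-0.018611-0.430582i
  term(m=+3) = +0.036250+0.065217i   from Y*(Ω₁)=-0.125313+0.351033i, Y(Ω₂)=+0.132089-0.150419i
  term(m=+4) = -0.016588+0.013316i   from Y*(Ω₁)=-0.315032+0.210942i, Y(Ω₂)=+0.055898-0.004841i
  term(m=+5) = -0.001163-0.001031i   from Y*(Ω₁)=-0.171089-0.008196i, Y(Ω₂)=+0.007068+0.005685i
Total Σ_m = +0.075469-0.000000i. Multiply by 1.142397: +0.086216-0.000000i. P_5(cos γ) = 0.086216

0.086216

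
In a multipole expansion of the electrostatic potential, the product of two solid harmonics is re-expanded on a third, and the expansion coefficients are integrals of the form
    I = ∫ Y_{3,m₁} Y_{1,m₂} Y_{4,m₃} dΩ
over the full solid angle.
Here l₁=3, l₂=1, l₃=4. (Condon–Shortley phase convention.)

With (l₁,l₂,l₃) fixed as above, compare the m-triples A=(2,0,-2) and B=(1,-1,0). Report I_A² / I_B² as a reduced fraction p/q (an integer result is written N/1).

2/1

Same 3,1,4: normalisation and zero-m 3j drop out of the ratio.
A: Δ: 0! 6! 2! / 9! → 1/252; sum: t=0:+1/120 = 1/120; 3j²(3 1 4; 2 0 -2) = Δ·Π!·Σ² = 1/21  (sign +1)
B: Δ: 0! 6! 2! / 9! → 1/252; sum: t=0:+1/96 = 1/96; 3j²(3 1 4; 1 -1 0) = Δ·Π!·Σ² = 1/42  (sign +1)
I_A²/I_B² = (1/21)/(1/42) = 2/1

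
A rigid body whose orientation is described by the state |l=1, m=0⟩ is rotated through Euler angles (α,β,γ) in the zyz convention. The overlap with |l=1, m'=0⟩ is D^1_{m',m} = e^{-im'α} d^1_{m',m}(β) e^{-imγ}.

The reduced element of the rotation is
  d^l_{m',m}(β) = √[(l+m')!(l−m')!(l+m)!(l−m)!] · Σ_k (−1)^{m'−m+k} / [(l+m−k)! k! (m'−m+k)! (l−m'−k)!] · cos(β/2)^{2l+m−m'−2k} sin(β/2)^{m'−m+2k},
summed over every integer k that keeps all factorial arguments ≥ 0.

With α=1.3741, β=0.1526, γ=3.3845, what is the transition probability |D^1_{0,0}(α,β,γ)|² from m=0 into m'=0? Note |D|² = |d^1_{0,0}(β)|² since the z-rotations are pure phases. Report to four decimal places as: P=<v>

First d^1_{0,0}(β=0.1526), then the phase factors e^{-i(0)α} and e^{-i(0)γ}:
Half-angle: c=0.997091, s=0.076226. N=√(1·1·1·1)=1.000000
The bounds max(0,m−m')=0 and min(l+m,l−m')=1 give 2 terms
  k=0: (−1)^0·1.0000/(1)·0.9971^2·0.0762^0 = +0.994190
  k=1: (−1)^1·1.0000/(1)·0.9971^0·0.0762^2 = -0.005810
d^1_{0,0}(0.1526) = +0.994190 -0.005810 = +0.988379
|D^1_{0,0}|² = |d^1_{0,0}(β)|² = (+0.988379)² = 0.976893 (the z-rotation phases have unit modulus)

P=0.9769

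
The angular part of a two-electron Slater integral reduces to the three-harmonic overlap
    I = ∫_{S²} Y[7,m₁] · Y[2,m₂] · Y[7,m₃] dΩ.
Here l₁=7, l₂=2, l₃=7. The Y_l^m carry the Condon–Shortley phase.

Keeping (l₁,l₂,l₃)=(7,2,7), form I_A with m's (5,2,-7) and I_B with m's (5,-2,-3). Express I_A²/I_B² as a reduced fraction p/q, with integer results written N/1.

91/396

Shared (l₁,l₂,l₃)=(7,2,7): N and (l;000)² cancel in I_A²/I_B².
A: Δ = 2!·12!·2!/17! = 1/185640; Racah Σ t=2..2: t=2:+1/1916006400 = 1/1916006400; ⇒ 3j(7 2 7; 5 2 -7)² = 1/340, sgn +1
B: Δ = 2!·12!·2!/17! = 1/185640; Racah Σ t=0..0: t=0:+1/29030400 = 1/29030400; ⇒ 3j(7 2 7; 5 -2 -3)² = 99/7735, sgn +1
I_A²/I_B² = (1/340)/(99/7735) = 91/396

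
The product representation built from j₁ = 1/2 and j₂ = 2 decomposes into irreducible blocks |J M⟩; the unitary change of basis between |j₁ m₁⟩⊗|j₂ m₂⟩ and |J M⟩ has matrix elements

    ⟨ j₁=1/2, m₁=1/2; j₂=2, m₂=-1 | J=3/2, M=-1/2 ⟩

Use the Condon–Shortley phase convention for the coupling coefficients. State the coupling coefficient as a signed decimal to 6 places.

j₁+j₂−J=1  J+j₁−j₂=0  J−j₁+j₂=3  j₁+j₂+J+1=5
(j₁±m₁, j₂±m₂, J±M) = (1,0,1,3,1,2)
P² = 12/5
sum k=0..0:
  [0] +1/2 = 1/2
S = 1/2
C² = P²·S² = 3/5 ; C = +0.774597

+√(3/5) = +0.774597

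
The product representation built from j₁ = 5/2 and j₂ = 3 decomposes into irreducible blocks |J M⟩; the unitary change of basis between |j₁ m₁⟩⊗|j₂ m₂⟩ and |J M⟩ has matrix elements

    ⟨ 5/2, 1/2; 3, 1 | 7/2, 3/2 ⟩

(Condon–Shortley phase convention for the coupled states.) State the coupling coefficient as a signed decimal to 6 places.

√[8·2!3!4!/10! · 3!2!4!2!5!2!] = √(3072/35)
  +(−1)^0/∏(0,2,2,4,1,0)! = 1/96  (running 1/96)
  +(−1)^1/∏(1,1,1,3,2,1)! = -1/12  (running -7/96)
  +(−1)^2/∏(2,0,0,2,3,2)! = 1/48  (running -5/96)
⟨..|..⟩ = √(3072/35)·(-5/96) = -0.487950

−√(5/21) = -0.487950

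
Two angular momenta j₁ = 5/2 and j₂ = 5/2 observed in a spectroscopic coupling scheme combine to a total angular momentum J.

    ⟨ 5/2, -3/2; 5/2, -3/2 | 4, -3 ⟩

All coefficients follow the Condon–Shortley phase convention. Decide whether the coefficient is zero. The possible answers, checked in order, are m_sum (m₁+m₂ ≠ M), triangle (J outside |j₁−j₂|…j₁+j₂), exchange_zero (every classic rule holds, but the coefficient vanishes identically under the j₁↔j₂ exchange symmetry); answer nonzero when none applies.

m-sum: m₁+m₂ = -3/2+(-3/2) = -3, M = -3  ✓
triangle: |j₁−j₂| = 0 ≤ J = 4 ≤ j₁+j₂ = 5  ✓
exchange: j₁=j₂ and m₁=m₂, and (−1)^(j₁+j₂−J) = (−1)^1 = −1 forces ⟨j₁m₁;j₂m₂|JM⟩ = −⟨j₂m₂;j₁m₁|JM⟩ = −⟨j₁m₁;j₂m₂|JM⟩ ⇒ the coefficient vanishes identically
Racah sum check: Σ_k collapses to 0 ⇒ CG = 0

exchange_zero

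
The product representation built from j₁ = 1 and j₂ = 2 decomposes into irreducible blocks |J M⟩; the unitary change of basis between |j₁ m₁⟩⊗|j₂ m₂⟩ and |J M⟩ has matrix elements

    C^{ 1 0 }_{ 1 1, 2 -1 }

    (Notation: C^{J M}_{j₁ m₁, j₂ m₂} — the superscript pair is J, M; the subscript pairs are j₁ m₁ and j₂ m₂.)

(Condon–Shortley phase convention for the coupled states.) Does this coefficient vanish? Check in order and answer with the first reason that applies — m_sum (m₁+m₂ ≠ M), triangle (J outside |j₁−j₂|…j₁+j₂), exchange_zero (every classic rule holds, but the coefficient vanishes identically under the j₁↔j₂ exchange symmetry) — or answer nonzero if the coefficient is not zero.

nonzero

m-sum: m₁+m₂ = 1+(-1) = 0, M = 0  ✓
triangle: |j₁−j₂| = 1 ≤ J = 1 ≤ j₁+j₂ = 3  ✓
exchange: j₁≠j₂ or m₁≠m₂ — the exchange symmetry imposes no constraint here
value check: CG = +√(3/10) = +0.547723 ≠ 0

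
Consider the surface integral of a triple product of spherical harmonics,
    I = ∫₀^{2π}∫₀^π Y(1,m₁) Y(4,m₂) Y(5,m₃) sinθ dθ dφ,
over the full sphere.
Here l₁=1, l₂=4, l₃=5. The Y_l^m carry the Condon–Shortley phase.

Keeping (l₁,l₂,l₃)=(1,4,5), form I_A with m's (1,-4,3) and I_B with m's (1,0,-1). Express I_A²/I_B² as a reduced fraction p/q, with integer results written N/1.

1/15

Same 1,4,5: normalisation and zero-m 3j drop out of the ratio.
A: Δ: 0! 2! 8! / 11! → 1/495; sum: t=0:+1/80640 = 1/80640; 3j²(1 4 5; 1 -4 3) = Δ·Π!·Σ² = 1/495  (sign +1)
B: Δ: 0! 2! 8! / 11! → 1/495; sum: t=0:+1/1152 = 1/1152; 3j²(1 4 5; 1 0 -1) = Δ·Π!·Σ² = 1/33  (sign +1)
I_A²/I_B² = (1/495)/(1/33) = 1/15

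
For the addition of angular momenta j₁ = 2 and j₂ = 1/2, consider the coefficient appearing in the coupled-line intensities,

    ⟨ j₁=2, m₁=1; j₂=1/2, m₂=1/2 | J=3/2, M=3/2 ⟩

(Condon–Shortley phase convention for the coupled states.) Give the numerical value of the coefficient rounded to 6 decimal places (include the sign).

−√(1/5) ≈ -0.447214

j₁+j₂−J=1  J+j₁−j₂=3  J−j₁+j₂=0  j₁+j₂+J+1=5
(j₁±m₁, j₂±m₂, J±M) = (3,1,1,0,3,0)
P² = 36/5
sum k=1..1:
  [1] −1/6 = -1/6
S = -1/6
C² = P²·S² = 1/5 ; C = -0.447214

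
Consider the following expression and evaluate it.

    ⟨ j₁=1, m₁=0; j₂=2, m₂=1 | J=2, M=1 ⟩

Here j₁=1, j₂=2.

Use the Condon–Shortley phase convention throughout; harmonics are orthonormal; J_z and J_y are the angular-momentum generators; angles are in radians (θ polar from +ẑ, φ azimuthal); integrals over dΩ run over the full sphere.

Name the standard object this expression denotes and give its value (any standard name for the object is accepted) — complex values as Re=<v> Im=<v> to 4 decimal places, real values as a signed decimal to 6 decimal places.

Clebsch–Gordan coefficient, −√(1/6) ≈ -0.408248

This is a Clebsch–Gordan (vector-coupling) coefficient.
triangle: 1!·1!·3!/6! = 6/720
(j±m)!: 1!·1!·3!·1!·3!·1! = 36
prefactor² = (2J+1)·Δ·N² = 3/2
  k=0: +1/(0!·1!·1!·3!·0!·0!) = 1/6
  k=1: −1/(1!·0!·0!·2!·1!·1!) = -1/2
Σ = -1/3  ⇒  CG² = 3/2·(-1/3)² = 1/6
CG = −√(1/6) = -0.408248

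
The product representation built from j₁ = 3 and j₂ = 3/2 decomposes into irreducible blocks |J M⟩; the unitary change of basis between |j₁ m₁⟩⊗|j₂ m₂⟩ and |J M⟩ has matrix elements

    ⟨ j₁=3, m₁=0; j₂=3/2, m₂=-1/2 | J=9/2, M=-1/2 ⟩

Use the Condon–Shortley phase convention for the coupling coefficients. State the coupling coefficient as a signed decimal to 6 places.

+0.690066

triangle: 0!*6!*3!/10! = 4320/3628800
(j±m)!: 3!*3!*1!*2!*4!*5! = 207360
prefactor² = (2J+1)*Δ*N² = 17280/7
  k=0: +1/(0!*0!*3!*1!*3!*2!) = 1/72
Σ = 1/72  ⇒  CG² = 17280/7*(1/72)² = 10/21
CG = +√(10/21) = +0.690066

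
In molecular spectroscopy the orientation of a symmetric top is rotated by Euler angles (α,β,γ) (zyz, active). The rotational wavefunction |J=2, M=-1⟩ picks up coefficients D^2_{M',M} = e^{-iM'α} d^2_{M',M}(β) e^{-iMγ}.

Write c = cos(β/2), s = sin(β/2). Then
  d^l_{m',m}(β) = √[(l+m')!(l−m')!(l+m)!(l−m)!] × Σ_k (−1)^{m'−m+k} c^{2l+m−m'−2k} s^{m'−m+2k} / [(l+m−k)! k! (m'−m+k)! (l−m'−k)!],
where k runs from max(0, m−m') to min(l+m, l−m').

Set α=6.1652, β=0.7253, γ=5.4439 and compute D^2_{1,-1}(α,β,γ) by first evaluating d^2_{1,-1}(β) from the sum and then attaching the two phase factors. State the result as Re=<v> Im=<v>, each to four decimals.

Re=0.2359 Im=-0.2075

Split into d^2_{1,-1}(β=0.7253) × two z-phases.
With c≡cos(β/2)=0.934960 and s≡sin(β/2)=0.354753, N=[6·1·1·6]^{1/2}=6.000000
Admissible k: 0..1 (factorial args all ≥0)
  k=0: (−1)^2·6.0000/(2)·0.9350^2·0.3548^2 = +0.330035
  k=1: (−1)^3·6.0000/(6)·0.9350^0·0.3548^4 = -0.015838
d^2_{1,-1}(0.7253) = +0.330035 -0.015838 = +0.314197
D = (+0.993048+0.117712i)·(+0.314197)·(+0.667995-0.744166i) = +0.235945-0.207483i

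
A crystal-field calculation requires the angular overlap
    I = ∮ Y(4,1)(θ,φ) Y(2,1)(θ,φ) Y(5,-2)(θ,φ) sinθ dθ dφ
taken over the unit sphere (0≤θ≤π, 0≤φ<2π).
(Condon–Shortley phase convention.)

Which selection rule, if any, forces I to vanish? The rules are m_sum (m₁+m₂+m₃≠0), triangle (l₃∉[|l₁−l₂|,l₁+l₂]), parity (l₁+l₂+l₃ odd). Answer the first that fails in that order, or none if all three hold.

azimuthal sum: 1 + 1 − 2 = 0  ✓
2 ≤ 5 ≤ 6 (triangle on l)  ✓
L = 4 + 2 + 5 = 11 (odd)  ✗

parity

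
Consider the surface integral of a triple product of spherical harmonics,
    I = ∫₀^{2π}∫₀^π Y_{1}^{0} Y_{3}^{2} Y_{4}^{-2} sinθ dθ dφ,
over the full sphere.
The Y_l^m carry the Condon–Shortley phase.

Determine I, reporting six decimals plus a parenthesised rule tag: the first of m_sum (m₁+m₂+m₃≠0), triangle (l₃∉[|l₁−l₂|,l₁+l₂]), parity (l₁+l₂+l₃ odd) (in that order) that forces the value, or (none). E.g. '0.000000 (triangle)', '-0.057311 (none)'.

0.213244 (none)

Rules hold: Σm=0, L=8 even, 2≤4≤4.
N = 3·7·9 = 189
Δ = 0!·2!·6!/9! = 1/252
Racah Σ t=0..0: t=0:+1/36 = 1/36
⇒ 3j(1 3 4; 0 0 0)² = 4/63, sgn +1
Racah Σ t=0..0: t=0:+1/120 = 1/120
⇒ 3j(1 3 4; 0 2 -2)² = 1/21, sgn +1
4πI² = N·(3j₀)²·(3jₘ)² = 4/7
I = +1·√(0.571429/4π) = 0.21324362
No selection rule forces the value: the integral is nonzero (none).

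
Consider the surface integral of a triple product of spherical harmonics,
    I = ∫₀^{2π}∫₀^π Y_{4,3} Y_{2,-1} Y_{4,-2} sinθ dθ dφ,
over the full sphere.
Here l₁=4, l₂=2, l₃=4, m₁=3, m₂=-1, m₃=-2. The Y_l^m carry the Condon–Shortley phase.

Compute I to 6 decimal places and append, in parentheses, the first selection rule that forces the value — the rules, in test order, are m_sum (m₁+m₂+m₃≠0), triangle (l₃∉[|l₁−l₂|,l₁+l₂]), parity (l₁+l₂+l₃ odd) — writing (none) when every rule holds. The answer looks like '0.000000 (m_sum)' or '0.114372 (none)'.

m-sum 0 ✓  L=10 even ✓  2≤4≤6 ✓
Π(2lᵢ+1) = 9×5×9 = 405
triangle coeff Δ(4,2,4) = 1/13860
Σ_t [0,2]: t=0:+1/192 t=1:−1/36 t=2:+1/192 = -5/288
(3j)²=20/693 [(4 2 4; 0 0 0)], sign=-1
Σ_t [0,1]: t=0:+1/240 t=1:−1/1440 = 1/288
(3j)²=5/132 [(4 2 4; 3 -1 -2)], sign=+1
⇒ 4πI² = 375/847
I = (-1)√(375/847/(4π)) = -0.18770204
No selection rule forces the value: the integral is nonzero (none).

-0.187702 (none)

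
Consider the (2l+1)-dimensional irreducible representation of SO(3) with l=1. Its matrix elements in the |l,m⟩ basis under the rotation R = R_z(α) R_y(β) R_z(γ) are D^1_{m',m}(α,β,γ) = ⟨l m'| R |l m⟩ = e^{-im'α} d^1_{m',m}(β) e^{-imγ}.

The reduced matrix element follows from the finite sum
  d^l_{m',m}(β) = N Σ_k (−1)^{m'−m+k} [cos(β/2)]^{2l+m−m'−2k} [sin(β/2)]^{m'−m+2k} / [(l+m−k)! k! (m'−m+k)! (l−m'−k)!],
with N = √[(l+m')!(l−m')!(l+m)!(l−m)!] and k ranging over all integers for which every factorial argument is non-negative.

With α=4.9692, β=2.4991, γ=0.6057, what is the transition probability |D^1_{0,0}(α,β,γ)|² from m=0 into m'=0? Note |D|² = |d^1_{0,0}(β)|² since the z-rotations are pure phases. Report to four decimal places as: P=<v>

Split into d^1_{0,0}(β=2.4991) × two z-phases.
Half-angle: c=0.315749, s=0.948843. N=√(1·1·1·1)=1.000000
k: max(0,(0)−(0))=0 … min(1+(0),1−(0))=1
  k=0: (−1)^0·1.0000/(1)·0.3157^2·0.9488^0 = +0.099698
  k=1: (−1)^1·1.0000/(1)·0.3157^0·0.9488^2 = -0.900302
d^1_{0,0}(2.4991) = +0.099698 -0.900302 = -0.800605
|D^1_{0,0}|² = |d^1_{0,0}(β)|² = (-0.800605)² = 0.640968 (the z-rotation phases have unit modulus)

P=0.6410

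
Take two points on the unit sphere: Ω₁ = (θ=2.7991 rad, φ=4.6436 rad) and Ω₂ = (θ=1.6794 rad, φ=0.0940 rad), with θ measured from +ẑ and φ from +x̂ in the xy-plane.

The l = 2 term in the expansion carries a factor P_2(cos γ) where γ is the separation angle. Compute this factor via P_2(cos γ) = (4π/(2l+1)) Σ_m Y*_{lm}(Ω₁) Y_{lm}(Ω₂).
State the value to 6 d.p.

Expand P_2 via completeness: Σ_{m} conj(Y_{2,m}) at Ω₁ times Y_{2,m} at Ω₂ —
  [-2]  conj(Y_{2,-2})(Ω₁) = -0.043155+0.005975i ; Y_{2,-2}(Ω₂) = +0.375010-0.071344i ; Δ = -0.015757+0.005319i
  [-1]  conj(Y_{2,-1})(Ω₁) = +0.016797+0.243803i ; Y_{2,-1}(Ω₂) = -0.082876+0.007813i ; Δ = -0.003297-0.020074i
  [+0]  conj(Y_{2,0})(Ω₁) = +0.524068-0.000000i ; Y_{2,0}(Ω₂) = -0.304275+0.000000i ; Δ = -0.159461+0.000000i
  [+1]  conj(Y_{2,1})(Ω₁) = -0.016797+0.243803i ; Y_{2,1}(Ω₂) = +0.082876+0.007813i ; Δ = -0.003297+0.020074i
  [+2]  conj(Y_{2,2})(Ω₁) = -0.043155-0.005975i ; Y_{2,2}(Ω₂) = +0.375010+0.071344i ; Δ = -0.015757-0.005319i
Σ over m = -0.197569+0.000000i; ×(4π/5) → -0.496546+0.000000i. Real part: -0.496546

-0.496546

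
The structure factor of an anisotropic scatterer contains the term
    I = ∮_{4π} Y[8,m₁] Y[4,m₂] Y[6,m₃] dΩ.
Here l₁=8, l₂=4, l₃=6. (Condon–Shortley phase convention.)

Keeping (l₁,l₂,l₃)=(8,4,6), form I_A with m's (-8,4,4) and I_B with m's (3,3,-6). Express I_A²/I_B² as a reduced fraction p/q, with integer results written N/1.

1456/99

l's match ⇒ only the (l;m) 3-j factors differ between A and B.
A: triangle coeff Δ(8,4,6) = 1/23279256; Σ_t [6,6]: t=6:+1/5225472000 = 1/5225472000; (3j)²=28/2907 [(8 4 6; -8 4 4)], sign=+1
B: triangle coeff Δ(8,4,6) = 1/23279256; Σ_t [5,5]: t=5:−1/870912000 = -1/870912000; (3j)²=11/16796 [(8 4 6; 3 3 -6)], sign=-1
I_A²/I_B² = (28/2907)/(11/16796) = 1456/99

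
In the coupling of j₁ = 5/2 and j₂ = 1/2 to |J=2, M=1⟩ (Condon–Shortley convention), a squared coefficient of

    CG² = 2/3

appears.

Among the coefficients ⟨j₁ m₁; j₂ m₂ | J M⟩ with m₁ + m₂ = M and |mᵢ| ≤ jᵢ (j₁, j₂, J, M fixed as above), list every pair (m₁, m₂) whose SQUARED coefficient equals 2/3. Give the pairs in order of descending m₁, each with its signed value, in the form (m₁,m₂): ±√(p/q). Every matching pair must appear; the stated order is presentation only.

(3/2,-1/2): +√(2/3)

Admissible pairs with m₁+m₂ = M = 1: (1/2,1/2), (3/2,-1/2)
  (m₁,m₂)=(3/2,-1/2): CG² = 2/3, CG = +√(2/3)   ← matches the target
  (m₁,m₂)=(1/2,1/2): CG² = 1/3, CG = −√(1/3)
Pairs with CG² = 2/3: (3/2,-1/2): +√(2/3)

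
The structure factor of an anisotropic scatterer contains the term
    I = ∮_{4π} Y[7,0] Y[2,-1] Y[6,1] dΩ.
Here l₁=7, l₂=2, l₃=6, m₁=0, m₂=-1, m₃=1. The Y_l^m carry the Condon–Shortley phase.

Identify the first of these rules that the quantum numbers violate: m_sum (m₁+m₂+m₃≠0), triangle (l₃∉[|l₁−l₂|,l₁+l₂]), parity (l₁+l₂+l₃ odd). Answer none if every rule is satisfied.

Σmᵢ = 0  ✓
l₃∈[|l₁−l₂|,l₁+l₂]=[5,9], have l₃=6  ✓
Σlᵢ = 15 ⇒ odd  ✗

parity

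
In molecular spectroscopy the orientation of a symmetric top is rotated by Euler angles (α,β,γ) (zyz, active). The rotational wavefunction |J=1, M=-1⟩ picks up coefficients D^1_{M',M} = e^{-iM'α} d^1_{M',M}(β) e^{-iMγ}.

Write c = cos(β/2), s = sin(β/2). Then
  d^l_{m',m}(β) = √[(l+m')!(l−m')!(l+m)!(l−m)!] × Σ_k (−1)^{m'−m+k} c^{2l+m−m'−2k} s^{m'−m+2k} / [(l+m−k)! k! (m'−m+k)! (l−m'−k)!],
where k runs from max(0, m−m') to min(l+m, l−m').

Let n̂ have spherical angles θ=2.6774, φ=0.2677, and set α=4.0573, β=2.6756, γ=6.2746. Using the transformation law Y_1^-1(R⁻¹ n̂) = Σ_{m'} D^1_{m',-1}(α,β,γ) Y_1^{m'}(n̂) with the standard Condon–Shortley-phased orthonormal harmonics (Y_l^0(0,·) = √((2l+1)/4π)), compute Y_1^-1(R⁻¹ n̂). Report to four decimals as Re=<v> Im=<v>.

Re=0.2482 Im=-0.0955

Need the full column D^1_{m',-1} for m'=−1..1 at α=4.0573, β=2.6756, γ=6.2746.
cos(β/2)=0.230894, sin(β/2)=0.972979
d^1_{-1,-1}: single k=0 term ⇒ +0.053312;  D = -0.032841-0.041996i
d^1_{0,-1}: single k=0 term ⇒ -0.317710;  D = -0.317698+0.002728i
d^1_{1,-1}: single k=0 term ⇒ +0.946688;  D = -0.570284+0.755641i
Y_1^{m'}(θ=2.6774,φ=0.2677) and Σ D·Y over m':
  (-0.0328-0.0420i)·(+0.1492-0.0409i)  (-0.3177+0.0027i)·(-0.4369+0.0000i)  (-0.5703+0.7556i)·(-0.1492-0.0409i)
Y_1^-1(R⁻¹ n̂) = +0.248171-0.095498i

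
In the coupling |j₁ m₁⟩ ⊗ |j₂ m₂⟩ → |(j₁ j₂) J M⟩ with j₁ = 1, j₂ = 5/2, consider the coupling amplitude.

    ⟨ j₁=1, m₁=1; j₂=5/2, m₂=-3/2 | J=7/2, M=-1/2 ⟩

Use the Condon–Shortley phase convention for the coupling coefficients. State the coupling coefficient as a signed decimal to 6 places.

√[8·0!2!5!/8! · 2!0!1!4!3!4!] = √(2304/7)
  +(−1)^0/∏(0,0,0,1,2,4)! = 1/48  (running 1/48)
⟨..|..⟩ = √(2304/7)·(1/48) = +0.377964

+0.377964  (= +√(1/7))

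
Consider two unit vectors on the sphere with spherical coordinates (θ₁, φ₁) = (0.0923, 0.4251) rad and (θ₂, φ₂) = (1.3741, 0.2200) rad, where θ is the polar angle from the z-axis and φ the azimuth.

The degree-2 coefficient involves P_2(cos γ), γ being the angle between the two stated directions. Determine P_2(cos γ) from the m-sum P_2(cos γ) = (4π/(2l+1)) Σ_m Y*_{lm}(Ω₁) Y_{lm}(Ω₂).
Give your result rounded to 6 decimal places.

Addition theorem: P_2(cos γ) = (4π/5) Σ_m Y*_{lm}(Ω₁) Y_{lm}(Ω₂), m = −2…2:
  [-2]  conj(Y_{2,-2})(Ω₁) = +0.002165+0.002466i ; Y_{2,-2}(Ω₂) = +0.336134-0.158246i ; Δ = +0.001118+0.000486i
  [-1]  conj(Y_{2,-1})(Ω₁) = +0.064591+0.029241i ; Y_{2,-1}(Ω₂) = +0.144499-0.032313i ; Δ = +0.010278+0.002138i
  [+0]  conj(Y_{2,0})(Ω₁) = +0.622745-0.000000i ; Y_{2,0}(Ω₂) = -0.279254+0.000000i ; Δ = -0.173904+0.000000i
  [+1]  conj(Y_{2,1})(Ω₁) = -0.064591+0.029241i ; Y_{2,1}(Ω₂) = -0.144499-0.032313i ; Δ = +0.010278-0.002138i
  [+2]  conj(Y_{2,2})(Ω₁) = +0.002165-0.002466i ; Y_{2,2}(Ω₂) = +0.336134+0.158246i ; Δ = +0.001118-0.000486i
Σ over m = -0.151112-0.000000i; ×(4π/5) → -0.379785-0.000000i. Real part: -0.379785

-0.379785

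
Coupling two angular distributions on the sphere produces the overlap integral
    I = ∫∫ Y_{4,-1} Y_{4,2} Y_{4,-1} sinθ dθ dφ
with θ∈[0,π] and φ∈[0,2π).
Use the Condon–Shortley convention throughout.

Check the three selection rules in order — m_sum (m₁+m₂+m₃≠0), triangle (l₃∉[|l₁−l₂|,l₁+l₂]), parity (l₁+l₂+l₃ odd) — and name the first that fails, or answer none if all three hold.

none

azimuthal sum: -1 + 2 − 1 = 0  ✓
0 ≤ 4 ≤ 8 (triangle on l)  ✓
L = 4 + 4 + 4 = 12 (even)  ✓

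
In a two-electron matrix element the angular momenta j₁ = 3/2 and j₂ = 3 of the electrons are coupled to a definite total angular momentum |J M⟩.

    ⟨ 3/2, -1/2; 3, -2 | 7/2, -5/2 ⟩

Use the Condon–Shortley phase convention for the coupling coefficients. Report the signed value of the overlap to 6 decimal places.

+√(1/7) = +0.377964

√[8·1!2!5!/9! · 1!2!1!5!1!6!] = √(6400/7)
  +(−1)^0/∏(0,1,2,1,0,4)! = 1/48  (running 1/48)
  +(−1)^1/∏(1,0,1,0,1,5)! = -1/120  (running 1/80)
⟨..|..⟩ = √(6400/7)·(1/80) = +0.377964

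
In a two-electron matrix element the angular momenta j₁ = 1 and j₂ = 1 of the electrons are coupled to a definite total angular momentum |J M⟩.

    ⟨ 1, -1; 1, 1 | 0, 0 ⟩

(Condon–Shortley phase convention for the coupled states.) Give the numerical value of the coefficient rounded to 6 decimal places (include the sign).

+0.577350

triangle: 2!×0!×0!/3! = 2/6
(j±m)!: 0!×2!×2!×0!×0!×0! = 4
prefactor² = (2J+1)×Δ×N² = 4/3
  k=2: +1/(2!×0!×0!×0!×0!×0!) = 1/2
Σ = 1/2  ⇒  CG² = 4/3×(1/2)² = 1/3
CG = +√(1/3) = +0.577350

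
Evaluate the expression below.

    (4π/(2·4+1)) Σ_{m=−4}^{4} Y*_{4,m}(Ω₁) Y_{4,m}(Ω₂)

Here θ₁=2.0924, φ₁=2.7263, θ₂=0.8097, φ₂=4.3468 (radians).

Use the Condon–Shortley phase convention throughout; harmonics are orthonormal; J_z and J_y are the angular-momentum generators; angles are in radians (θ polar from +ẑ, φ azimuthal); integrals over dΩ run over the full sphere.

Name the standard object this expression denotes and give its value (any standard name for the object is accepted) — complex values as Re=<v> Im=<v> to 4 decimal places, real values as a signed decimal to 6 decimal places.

This sum is the spherical-harmonic addition theorem: it equals the Legendre polynomial P_l(cos γ) of the angle γ between the two directions.
Addition theorem: P_4(cos γ) = (4π/9) Σ_m Y*_{lm}(Ω₁) Y_{lm}(Ω₂), m = −4…4:
  m=-4: (-0.022569-0.249051i) × (+0.013165+0.120930i) = +0.029821-0.006008i  (running Σ = +0.029821-0.006008i)
  m=-3: (+0.129763-0.385217i) × (+0.291596-0.149602i) = -0.019791-0.131741i  (running Σ = +0.010030-0.137749i)
  m=-2: (+0.125153-0.137007i) × (-0.304191-0.272872i) = -0.075456+0.007526i  (running Σ = -0.065426-0.130223i)
  m=-1: (-0.236018+0.104069i) × (-0.027869+0.072805i) = -0.000999-0.020083i  (running Σ = -0.066425-0.150307i)
  m=0: (-0.242336-0.000000i) × (-0.354467+0.000000i) = +0.085900+0.000000i  (running Σ = +0.019475-0.150307i)
  m=1: (+0.236018+0.104069i) × (+0.027869+0.072805i) = -0.000999+0.020083i  (running Σ = +0.018476-0.130223i)
  m=2: (+0.125153+0.137007i) × (-0.304191+0.272872i) = -0.075456-0.007526i  (running Σ = -0.056980-0.137749i)
  m=3: (-0.129763-0.385217i) × (-0.291596-0.149602i) = -0.019791+0.131741i  (running Σ = -0.076771-0.006008i)
  m=4: (-0.022569+0.249051i) × (+0.013165-0.120930i) = +0.029821+0.006008i  (running Σ = -0.046950-0.000000i)
Accumulated sum -0.046950-0.000000i; after 4π/(2l+1) scaling, -0.065555-0.000000i ⇒ P_4 = -0.065555

Legendre polynomial (addition theorem), -0.065555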